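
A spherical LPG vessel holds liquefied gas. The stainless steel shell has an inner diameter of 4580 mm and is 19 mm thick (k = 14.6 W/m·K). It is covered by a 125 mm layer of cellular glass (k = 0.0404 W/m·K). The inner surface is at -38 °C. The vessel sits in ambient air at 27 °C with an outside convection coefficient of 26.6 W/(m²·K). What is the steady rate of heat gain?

Q ≈ 1470 W

Each spherical layer contributes R = (1/r_i − 1/r_o)/(4πk):
R_stainless steel shell = (1/2.29 − 1/2.309)/(4π×14.6) = 1.959×10^-5 K/W
R_cellular glass = (1/2.309 − 1/2.434)/(4π×0.0404) = 0.04381 K/W
R_outer film = 1/(h·4πr_o²) = 1/(26.6×4π×2.434²) = 5.05×10^-4 K/W
R_total = 0.04433 K/W
Q = ΔT/R_total = 65/0.04433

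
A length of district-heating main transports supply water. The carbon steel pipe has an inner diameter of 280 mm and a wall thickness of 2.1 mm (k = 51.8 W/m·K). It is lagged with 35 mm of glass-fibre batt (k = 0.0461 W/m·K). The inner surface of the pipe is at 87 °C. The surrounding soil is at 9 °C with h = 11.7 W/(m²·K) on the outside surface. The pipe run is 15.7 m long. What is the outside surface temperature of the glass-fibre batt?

For a radial system each layer contributes R = ln(r_out/r_in)/(2πkL); films add R = 1/(hA).
R_carbon steel pipe wall = ln(142.1/140)/(2π×51.8×15.7) = 2.914×10^-6 K/W
R_glass-fibre batt = ln(177.1/142.1)/(2π×0.0461×15.7) = 0.04842 K/W
R_outer film = 1/(h_o·2πr_oL) = 1/(11.7×2π×0.1771×15.7) = 0.004892 K/W
R_total = 0.05331 K/W
Q = ΔT/R_total = 78/0.05331
Q = 1460 W
T_interface = T_inner − Q·ΣR(inner→interface) = 87 − 1460×0.04842

T ≈ 16.2 °C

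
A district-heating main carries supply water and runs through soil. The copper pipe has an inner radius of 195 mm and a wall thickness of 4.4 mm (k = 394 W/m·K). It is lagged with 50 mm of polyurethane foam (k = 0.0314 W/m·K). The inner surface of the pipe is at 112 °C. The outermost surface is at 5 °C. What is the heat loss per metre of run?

q′ ≈ 94.3 W/m

Cylindrical conduction, so R = ln(r₂/r₁)/(2πkL) per layer, in series:
R_copper pipe wall = ln(199.4/195)/(2π×394×1) = 9.013×10^-6 K/W
R_polyurethane foam = ln(249.4/199.4)/(2π×0.0314×1) = 1.134 K/W
R_total = 1.134 K/W
Q = ΔT/R_total = 107/1.134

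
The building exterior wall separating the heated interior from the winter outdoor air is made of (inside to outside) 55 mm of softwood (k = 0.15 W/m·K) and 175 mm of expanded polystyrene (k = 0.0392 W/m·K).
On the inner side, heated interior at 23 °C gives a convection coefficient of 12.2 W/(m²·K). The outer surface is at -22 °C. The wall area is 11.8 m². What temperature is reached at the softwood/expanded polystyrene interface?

Treating each layer as a thermal resistance in series:
R_inner film = 1/(h_i·A) = 1/(12.2×11.8) = 0.006946 K/W
R_softwood = L/(kA) = 0.055/(0.15×11.8) = 0.03107 K/W
R_expanded polystyrene = L/(kA) = 0.175/(0.0392×11.8) = 0.3783 K/W
R_total = 0.4163 K/W;  Q = ΔT/R_total = 45/0.4163 = 108.1 W
T_interface = T_inner − Q·ΣR(inner→interface) = 23 − 108×0.03802

T ≈ 18.9 °C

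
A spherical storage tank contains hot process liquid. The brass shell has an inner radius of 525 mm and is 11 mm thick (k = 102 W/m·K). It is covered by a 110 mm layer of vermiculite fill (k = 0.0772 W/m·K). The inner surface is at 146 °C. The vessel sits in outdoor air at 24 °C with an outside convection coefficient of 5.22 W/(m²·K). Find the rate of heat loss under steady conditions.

Q ≈ 335 W

Radial (spherical) resistances in series:
R_brass shell = (1/0.525 − 1/0.536)/(4π×102) = 3.05×10^-5 K/W
R_vermiculite fill = (1/0.536 − 1/0.646)/(4π×0.0772) = 0.3275 K/W
R_outer film = 1/(h·4πr_o²) = 1/(5.22×4π×0.646²) = 0.03653 K/W
R_total = 0.364 K/W
Q = ΔT/R_total = 122/0.364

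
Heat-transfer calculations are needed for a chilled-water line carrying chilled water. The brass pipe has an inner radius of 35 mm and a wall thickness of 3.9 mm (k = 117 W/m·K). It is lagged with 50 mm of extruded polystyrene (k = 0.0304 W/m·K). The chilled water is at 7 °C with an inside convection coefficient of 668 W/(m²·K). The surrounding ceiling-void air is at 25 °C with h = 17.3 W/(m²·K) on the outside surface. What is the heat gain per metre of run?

Treating each annulus and film as a series resistance:
R_inner film = 1/(h_i·2πr₁L) = 1/(668×2π×0.035×1) = 0.006807 K/W
R_brass pipe wall = ln(38.9/35)/(2π×117×1) = 1.437×10^-4 K/W
R_extruded polystyrene = ln(88.9/38.9)/(2π×0.0304×1) = 4.327 K/W
R_outer film = 1/(h_o·2πr_oL) = 1/(17.3×2π×0.0889×1) = 0.1035 K/W
R_total = 4.438 K/W
Q = ΔT/R_total = 18/4.438

q′ ≈ 4.06 W/m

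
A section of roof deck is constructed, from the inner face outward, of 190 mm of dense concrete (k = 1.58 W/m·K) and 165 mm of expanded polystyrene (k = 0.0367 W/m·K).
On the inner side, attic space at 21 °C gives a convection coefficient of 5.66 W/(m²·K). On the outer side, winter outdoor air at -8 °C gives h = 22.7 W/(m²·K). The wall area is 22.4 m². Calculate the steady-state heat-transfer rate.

Q ≈ 134 W

Thermal resistances in series:
R_inner film = 1/(h_i·A) = 1/(5.66×22.4) = 0.007887 K/W
R_dense concrete = L/(kA) = 0.19/(1.58×22.4) = 0.005368 K/W
R_expanded polystyrene = L/(kA) = 0.165/(0.0367×22.4) = 0.2007 K/W
R_outer film = 1/(h_o·A) = 1/(22.7×22.4) = 0.001967 K/W
R_total = 0.2159 K/W
Q = ΔT / R_total = 29 / 0.2159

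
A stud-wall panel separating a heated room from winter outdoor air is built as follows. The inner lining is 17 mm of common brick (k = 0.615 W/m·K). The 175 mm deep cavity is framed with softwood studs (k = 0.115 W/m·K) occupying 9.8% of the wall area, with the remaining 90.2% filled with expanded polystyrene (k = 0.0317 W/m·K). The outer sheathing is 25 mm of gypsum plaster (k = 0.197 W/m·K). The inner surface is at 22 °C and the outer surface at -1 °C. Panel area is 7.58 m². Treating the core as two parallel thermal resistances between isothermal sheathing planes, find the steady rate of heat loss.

Q ≈ 38.4 W

Sheathing layers in series; stud and cavity paths in parallel between them.
R_inner = 0.017/(0.615×7.58) = 0.003647 K/W
R_stud  = 0.175/(0.115×0.098×7.58) = 2.049 K/W
R_cav   = 0.175/(0.0317×0.902×7.58) = 0.8074 K/W
1/R_core = 1/R_stud + 1/R_cav → R_core = 0.5792 K/W
R_outer = 0.025/(0.197×7.58) = 0.01674 K/W
R_total = 0.5995 K/W
Q = ΔT/R_total = 23/0.5995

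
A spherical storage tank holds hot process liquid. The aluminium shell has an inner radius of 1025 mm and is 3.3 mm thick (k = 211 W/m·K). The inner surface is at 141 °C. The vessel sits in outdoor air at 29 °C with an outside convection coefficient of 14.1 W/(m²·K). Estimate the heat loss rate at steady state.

For a spherical shell R = (1/r₁ − 1/r₂)/(4πk); film R = 1/(h·4πr²). In series:
R_aluminium shell = (1/1.025 − 1/1.0283)/(4π×211) = 1.181×10^-6 K/W
R_outer film = 1/(h·4πr_o²) = 1/(14.1×4π×1.0283²) = 0.005337 K/W
R_total = 0.005339 K/W
Q = ΔT/R_total = 112/0.005339

Q ≈ 21000 W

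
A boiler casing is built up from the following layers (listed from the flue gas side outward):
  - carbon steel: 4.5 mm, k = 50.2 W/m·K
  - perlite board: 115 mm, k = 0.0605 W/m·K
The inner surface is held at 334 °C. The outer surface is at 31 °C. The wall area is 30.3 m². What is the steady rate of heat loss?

Model the wall as resistances in series:
R_carbon steel = L/(kA) = 0.0045/(50.2×30.3) = 2.958×10^-6 K/W
R_perlite board = L/(kA) = 0.115/(0.0605×30.3) = 0.06273 K/W
R_total = 0.06274 K/W
Q = ΔT / R_total = 303 / 0.06274

Q ≈ 4830 W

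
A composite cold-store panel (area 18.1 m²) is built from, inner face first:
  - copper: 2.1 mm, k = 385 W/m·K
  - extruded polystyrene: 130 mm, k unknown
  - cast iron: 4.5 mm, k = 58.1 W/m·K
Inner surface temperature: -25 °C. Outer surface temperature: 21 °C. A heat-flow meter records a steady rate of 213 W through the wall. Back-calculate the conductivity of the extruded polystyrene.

k ≈ 0.0333 W/(m·K)

Treating each layer as a thermal resistance in series:
R_copper = L/(kA) = 0.0021/(385×18.1) = 3.014×10^-7 K/W
R_cast iron = L/(kA) = 0.0045/(58.1×18.1) = 4.279×10^-6 K/W
Sum of known resistances R_other = 4.581×10^-6 K/W
Total R = ΔT/Q = 46/213 = 0.216 K/W
R_extruded polystyrene = R_total − R_other = 0.216 K/W
k = L/(R·A) = 0.13/(0.216×18.1)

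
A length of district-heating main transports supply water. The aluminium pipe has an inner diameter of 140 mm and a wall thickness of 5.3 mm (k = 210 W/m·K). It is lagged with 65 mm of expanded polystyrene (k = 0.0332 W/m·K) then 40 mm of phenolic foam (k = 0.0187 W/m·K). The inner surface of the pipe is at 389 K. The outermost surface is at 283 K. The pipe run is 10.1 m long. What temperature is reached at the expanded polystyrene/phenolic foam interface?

T ≈ 327 K

Per-layer cylindrical resistances, series-summed:
R_aluminium pipe wall = ln(75.3/70)/(2π×210×10.1) = 5.477×10^-6 K/W
R_expanded polystyrene = ln(140.3/75.3)/(2π×0.0332×10.1) = 0.2954 K/W
R_phenolic foam = ln(180.3/140.3)/(2π×0.0187×10.1) = 0.2114 K/W
R_total = 0.5067 K/W
Q = ΔT/R_total = 106/0.5067
Q = 209 W
T_interface = T_inner − Q·ΣR(inner→interface) = 389 − 209×0.2954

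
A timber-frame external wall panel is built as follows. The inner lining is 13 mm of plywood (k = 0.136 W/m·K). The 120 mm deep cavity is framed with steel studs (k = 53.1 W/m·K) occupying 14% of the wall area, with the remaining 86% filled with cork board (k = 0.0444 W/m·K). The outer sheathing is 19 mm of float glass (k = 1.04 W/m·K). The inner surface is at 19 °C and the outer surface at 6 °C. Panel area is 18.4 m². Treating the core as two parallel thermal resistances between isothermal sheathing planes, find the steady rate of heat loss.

Q ≈ 1840 W

Sheathing layers in series; stud and cavity paths in parallel between them.
R_inner = 0.013/(0.136×18.4) = 0.005195 K/W
R_stud  = 0.12/(53.1×0.14×18.4) = 8.773×10^-4 K/W
R_cav   = 0.12/(0.0444×0.86×18.4) = 0.1708 K/W
1/R_core = 1/R_stud + 1/R_cav → R_core = 8.728×10^-4 K/W
R_outer = 0.019/(1.04×18.4) = 9.929×10^-4 K/W
R_total = 0.007061 K/W
Q = ΔT/R_total = 13/0.007061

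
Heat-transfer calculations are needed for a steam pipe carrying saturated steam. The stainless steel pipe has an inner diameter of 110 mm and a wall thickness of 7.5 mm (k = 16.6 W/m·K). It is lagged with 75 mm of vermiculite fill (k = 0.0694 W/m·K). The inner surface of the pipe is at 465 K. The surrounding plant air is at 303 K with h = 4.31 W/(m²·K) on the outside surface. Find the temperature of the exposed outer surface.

T ≈ 324 K

For a radial system each layer contributes R = ln(r_out/r_in)/(2πkL); films add R = 1/(hA).
R_stainless steel pipe wall = ln(62.5/55)/(2π×16.6×1) = 0.001226 K/W
R_vermiculite fill = ln(137.5/62.5)/(2π×0.0694×1) = 1.808 K/W
R_outer film = 1/(h_o·2πr_oL) = 1/(4.31×2π×0.1375×1) = 0.2686 K/W
R_total = 2.078 K/W
Q = ΔT/R_total = 162/2.078
Q = 78 W/m
T_interface = T_inner − Q·ΣR(inner→interface) = 465 − 78×1.809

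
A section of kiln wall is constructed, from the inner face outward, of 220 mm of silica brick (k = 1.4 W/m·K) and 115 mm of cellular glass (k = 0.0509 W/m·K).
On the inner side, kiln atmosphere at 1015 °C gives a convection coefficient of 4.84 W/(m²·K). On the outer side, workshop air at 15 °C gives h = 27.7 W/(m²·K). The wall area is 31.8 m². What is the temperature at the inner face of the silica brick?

T ≈ 937 °C

Thermal resistances in series:
R_inner film = 1/(h_i·A) = 1/(4.84×31.8) = 0.006497 K/W
R_silica brick = L/(kA) = 0.22/(1.4×31.8) = 0.004942 K/W
R_cellular glass = L/(kA) = 0.115/(0.0509×31.8) = 0.07105 K/W
R_outer film = 1/(h_o·A) = 1/(27.7×31.8) = 0.001135 K/W
R_total = 0.08362 K/W;  Q = ΔT/R_total = 1000/0.08362 = 11960 W
T_interface = T_inner − Q·ΣR(inner→interface) = 1015 − 12000×0.006497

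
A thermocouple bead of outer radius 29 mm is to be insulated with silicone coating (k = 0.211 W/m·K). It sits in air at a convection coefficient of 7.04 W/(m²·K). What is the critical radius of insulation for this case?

For a sphere r_cr = 2k/h = 2×0.211/7.04
r_cr = 59.9 mm; since the bare radius (29 mm) is below r_cr, adding a thin layer of insulation will *increase* heat loss.

r_cr ≈ 59.9 mm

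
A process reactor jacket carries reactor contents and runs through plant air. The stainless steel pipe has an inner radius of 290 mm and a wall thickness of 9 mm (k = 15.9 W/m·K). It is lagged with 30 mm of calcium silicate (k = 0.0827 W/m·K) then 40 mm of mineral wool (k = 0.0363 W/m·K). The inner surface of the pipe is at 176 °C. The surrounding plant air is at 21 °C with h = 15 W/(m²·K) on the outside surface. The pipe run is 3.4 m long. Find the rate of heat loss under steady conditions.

Q ≈ 736 W

Treating each annulus and film as a series resistance:
R_stainless steel pipe wall = ln(299/290)/(2π×15.9×3.4) = 8.998×10^-5 K/W
R_calcium silicate = ln(329/299)/(2π×0.0827×3.4) = 0.05412 K/W
R_mineral wool = ln(369/329)/(2π×0.0363×3.4) = 0.148 K/W
R_outer film = 1/(h_o·2πr_oL) = 1/(15×2π×0.369×3.4) = 0.008457 K/W
R_total = 0.2106 K/W
Q = ΔT/R_total = 155/0.2106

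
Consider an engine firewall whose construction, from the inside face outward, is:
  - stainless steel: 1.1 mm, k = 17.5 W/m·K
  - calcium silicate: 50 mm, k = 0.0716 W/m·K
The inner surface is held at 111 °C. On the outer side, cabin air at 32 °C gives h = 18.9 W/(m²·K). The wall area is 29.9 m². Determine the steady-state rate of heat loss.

Q ≈ 3140 W

Series thermal resistances:
R_stainless steel = L/(kA) = 0.0011/(17.5×29.9) = 2.102×10^-6 K/W
R_calcium silicate = L/(kA) = 0.05/(0.0716×29.9) = 0.02336 K/W
R_outer film = 1/(h_o·A) = 1/(18.9×29.9) = 0.00177 K/W
R_total = 0.02513 K/W
Q = ΔT / R_total = 79 / 0.02513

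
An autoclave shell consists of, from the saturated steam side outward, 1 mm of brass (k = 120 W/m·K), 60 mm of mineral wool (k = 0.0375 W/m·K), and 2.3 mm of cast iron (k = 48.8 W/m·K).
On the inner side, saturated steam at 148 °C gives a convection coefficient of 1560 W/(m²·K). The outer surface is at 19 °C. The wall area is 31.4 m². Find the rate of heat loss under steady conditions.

Q ≈ 2530 W

Treating each layer as a thermal resistance in series:
R_inner film = 1/(h_i·A) = 1/(1560×31.4) = 2.041×10^-5 K/W
R_brass = L/(kA) = 0.001/(120×31.4) = 2.654×10^-7 K/W
R_mineral wool = L/(kA) = 0.06/(0.0375×31.4) = 0.05096 K/W
R_cast iron = L/(kA) = 0.0023/(48.8×31.4) = 1.501×10^-6 K/W
R_total = 0.05098 K/W
Q = ΔT / R_total = 129 / 0.05098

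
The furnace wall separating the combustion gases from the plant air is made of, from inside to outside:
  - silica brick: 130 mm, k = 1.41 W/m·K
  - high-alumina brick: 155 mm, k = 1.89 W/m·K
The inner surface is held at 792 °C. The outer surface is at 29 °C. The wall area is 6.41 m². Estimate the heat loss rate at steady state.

Treating each layer as a thermal resistance in series:
R_silica brick = L/(kA) = 0.13/(1.41×6.41) = 0.01438 K/W
R_high-alumina brick = L/(kA) = 0.155/(1.89×6.41) = 0.01279 K/W
R_total = 0.02718 K/W
Q = ΔT / R_total = 763 / 0.02718

Q ≈ 28100 W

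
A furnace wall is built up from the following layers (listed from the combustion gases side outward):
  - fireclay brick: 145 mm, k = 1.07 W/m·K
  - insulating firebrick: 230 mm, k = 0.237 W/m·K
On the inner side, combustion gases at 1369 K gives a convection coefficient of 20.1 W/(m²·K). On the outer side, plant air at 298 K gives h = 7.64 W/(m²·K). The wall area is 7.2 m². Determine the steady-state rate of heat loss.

Q ≈ 5990 W

Series thermal resistances:
R_inner film = 1/(h_i·A) = 1/(20.1×7.2) = 0.00691 K/W
R_fireclay brick = L/(kA) = 0.145/(1.07×7.2) = 0.01882 K/W
R_insulating firebrick = L/(kA) = 0.23/(0.237×7.2) = 0.1348 K/W
R_outer film = 1/(h_o·A) = 1/(7.64×7.2) = 0.01818 K/W
R_total = 0.1787 K/W
Q = ΔT / R_total = 1071 / 0.1787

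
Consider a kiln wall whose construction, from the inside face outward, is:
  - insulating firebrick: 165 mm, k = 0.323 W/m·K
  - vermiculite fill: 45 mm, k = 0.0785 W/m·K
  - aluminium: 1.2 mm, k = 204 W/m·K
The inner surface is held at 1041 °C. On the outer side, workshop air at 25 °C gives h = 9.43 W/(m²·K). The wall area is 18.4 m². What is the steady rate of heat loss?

Model the wall as resistances in series:
R_insulating firebrick = L/(kA) = 0.165/(0.323×18.4) = 0.02776 K/W
R_vermiculite fill = L/(kA) = 0.045/(0.0785×18.4) = 0.03115 K/W
R_aluminium = L/(kA) = 0.0012/(204×18.4) = 3.197×10^-7 K/W
R_outer film = 1/(h_o·A) = 1/(9.43×18.4) = 0.005763 K/W
R_total = 0.06468 K/W
Q = ΔT / R_total = 1016 / 0.06468

Q ≈ 15700 W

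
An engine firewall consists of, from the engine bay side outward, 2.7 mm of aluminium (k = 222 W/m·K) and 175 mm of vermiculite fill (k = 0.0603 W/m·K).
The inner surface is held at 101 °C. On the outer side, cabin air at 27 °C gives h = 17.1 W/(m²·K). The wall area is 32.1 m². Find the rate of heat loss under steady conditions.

Thermal resistances in series:
R_aluminium = L/(kA) = 0.0027/(222×32.1) = 3.789×10^-7 K/W
R_vermiculite fill = L/(kA) = 0.175/(0.0603×32.1) = 0.09041 K/W
R_outer film = 1/(h_o·A) = 1/(17.1×32.1) = 0.001822 K/W
R_total = 0.09223 K/W
Q = ΔT / R_total = 74 / 0.09223

Q ≈ 802 W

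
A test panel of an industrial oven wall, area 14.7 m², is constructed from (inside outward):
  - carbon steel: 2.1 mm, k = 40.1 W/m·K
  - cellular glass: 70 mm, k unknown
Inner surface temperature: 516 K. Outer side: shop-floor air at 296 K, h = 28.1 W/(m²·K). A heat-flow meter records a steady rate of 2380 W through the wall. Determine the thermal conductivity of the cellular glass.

Treating each layer as a thermal resistance in series:
R_carbon steel = L/(kA) = 0.0021/(40.1×14.7) = 3.563×10^-6 K/W
R_outer film = 1/(h_o·A) = 1/(28.1×14.7) = 0.002421 K/W
Sum of known resistances R_other = 0.002424 K/W
Total R = ΔT/Q = 220/2380 = 0.09244 K/W
R_cellular glass = R_total − R_other = 0.09001 K/W
k = L/(R·A) = 0.07/(0.09001×14.7)

k ≈ 0.0529 W/(m·K)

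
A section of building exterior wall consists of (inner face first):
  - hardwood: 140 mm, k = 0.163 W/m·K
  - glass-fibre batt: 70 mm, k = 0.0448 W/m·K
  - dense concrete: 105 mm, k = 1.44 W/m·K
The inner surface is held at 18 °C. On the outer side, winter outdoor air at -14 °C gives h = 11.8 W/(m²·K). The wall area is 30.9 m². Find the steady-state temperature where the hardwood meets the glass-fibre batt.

Series thermal resistances:
R_hardwood = L/(kA) = 0.14/(0.163×30.9) = 0.0278 K/W
R_glass-fibre batt = L/(kA) = 0.07/(0.0448×30.9) = 0.05057 K/W
R_dense concrete = L/(kA) = 0.105/(1.44×30.9) = 0.00236 K/W
R_outer film = 1/(h_o·A) = 1/(11.8×30.9) = 0.002743 K/W
R_total = 0.08346 K/W;  Q = ΔT/R_total = 32/0.08346 = 383.4 W
T_interface = T_inner − Q·ΣR(inner→interface) = 18 − 383×0.0278

T ≈ 7.34 °C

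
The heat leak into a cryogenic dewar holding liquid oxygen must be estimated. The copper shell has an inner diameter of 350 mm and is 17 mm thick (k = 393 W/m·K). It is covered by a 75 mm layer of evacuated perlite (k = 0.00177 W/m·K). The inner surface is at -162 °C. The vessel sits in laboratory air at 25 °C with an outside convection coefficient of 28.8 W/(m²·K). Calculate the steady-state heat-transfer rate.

Each spherical layer contributes R = (1/r_i − 1/r_o)/(4πk):
R_copper shell = (1/0.175 − 1/0.192)/(4π×393) = 1.024×10^-4 K/W
R_evacuated perlite = (1/0.192 − 1/0.267)/(4π×0.00177) = 65.78 K/W
R_outer film = 1/(h·4πr_o²) = 1/(28.8×4π×0.267²) = 0.03876 K/W
R_total = 65.81 K/W
Q = ΔT/R_total = 187/65.81

Q ≈ 2.84 W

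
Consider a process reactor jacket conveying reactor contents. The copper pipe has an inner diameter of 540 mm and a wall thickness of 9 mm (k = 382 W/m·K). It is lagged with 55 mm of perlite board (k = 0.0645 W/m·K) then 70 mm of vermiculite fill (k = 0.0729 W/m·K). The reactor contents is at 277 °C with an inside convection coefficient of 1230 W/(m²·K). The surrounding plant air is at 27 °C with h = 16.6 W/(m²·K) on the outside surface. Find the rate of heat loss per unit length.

q′ ≈ 283 W/m

For a radial system each layer contributes R = ln(r_out/r_in)/(2πkL); films add R = 1/(hA).
R_inner film = 1/(h_i·2πr₁L) = 1/(1230×2π×0.27×1) = 4.792×10^-4 K/W
R_copper pipe wall = ln(279/270)/(2π×382×1) = 1.366×10^-5 K/W
R_perlite board = ln(334/279)/(2π×0.0645×1) = 0.444 K/W
R_vermiculite fill = ln(404/334)/(2π×0.0729×1) = 0.4154 K/W
R_outer film = 1/(h_o·2πr_oL) = 1/(16.6×2π×0.404×1) = 0.02373 K/W
R_total = 0.8836 K/W
Q = ΔT/R_total = 250/0.8836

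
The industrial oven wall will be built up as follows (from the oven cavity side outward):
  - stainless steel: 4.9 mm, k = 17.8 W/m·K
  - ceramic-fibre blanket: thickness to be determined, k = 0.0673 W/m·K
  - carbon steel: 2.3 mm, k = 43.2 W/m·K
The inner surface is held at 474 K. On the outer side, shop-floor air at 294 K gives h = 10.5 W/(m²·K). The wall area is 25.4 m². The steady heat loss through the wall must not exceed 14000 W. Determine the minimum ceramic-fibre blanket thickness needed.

L ≈ 15.5 mm

Using the resistance-network approach (series):
R_stainless steel = L/(kA) = 0.0049/(17.8×25.4) = 1.084×10^-5 K/W
R_carbon steel = L/(kA) = 0.0023/(43.2×25.4) = 2.096×10^-6 K/W
R_outer film = 1/(h_o·A) = 1/(10.5×25.4) = 0.00375 K/W
Sum of the known resistances R_other = 0.003762 K/W
Required total resistance R_tot = ΔT/Q_allow = 180/14000 = 0.01286 K/W
R_ceramic-fibre blanket = R_tot − R_other = 0.009095 K/W
L = R·k·A = 0.009095×0.0673×25.4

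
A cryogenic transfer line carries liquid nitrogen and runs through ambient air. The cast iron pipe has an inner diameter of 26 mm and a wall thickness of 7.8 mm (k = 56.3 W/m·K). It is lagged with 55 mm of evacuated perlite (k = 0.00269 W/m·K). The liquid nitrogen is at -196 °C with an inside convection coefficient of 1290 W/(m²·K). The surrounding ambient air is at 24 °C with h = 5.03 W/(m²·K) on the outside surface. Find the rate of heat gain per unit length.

q′ ≈ 2.86 W/m

For a radial system each layer contributes R = ln(r_out/r_in)/(2πkL); films add R = 1/(hA).
R_inner film = 1/(h_i·2πr₁L) = 1/(1290×2π×0.013×1) = 0.00949 K/W
R_cast iron pipe wall = ln(20.8/13)/(2π×56.3×1) = 0.001329 K/W
R_evacuated perlite = ln(75.8/20.8)/(2π×0.00269×1) = 76.51 K/W
R_outer film = 1/(h_o·2πr_oL) = 1/(5.03×2π×0.0758×1) = 0.4174 K/W
R_total = 76.94 K/W
Q = ΔT/R_total = 220/76.94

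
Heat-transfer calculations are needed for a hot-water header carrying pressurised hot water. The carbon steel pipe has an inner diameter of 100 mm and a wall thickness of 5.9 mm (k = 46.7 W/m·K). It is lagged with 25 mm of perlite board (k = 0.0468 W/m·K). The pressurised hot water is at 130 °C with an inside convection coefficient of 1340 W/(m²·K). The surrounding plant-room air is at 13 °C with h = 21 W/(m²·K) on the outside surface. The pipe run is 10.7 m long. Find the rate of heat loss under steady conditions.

Cylindrical conduction, so R = ln(r₂/r₁)/(2πkL) per layer, in series:
R_inner film = 1/(h_i·2πr₁L) = 1/(1340×2π×0.05×10.7) = 2.22×10^-4 K/W
R_carbon steel pipe wall = ln(55.9/50)/(2π×46.7×10.7) = 3.553×10^-5 K/W
R_perlite board = ln(80.9/55.9)/(2π×0.0468×10.7) = 0.1175 K/W
R_outer film = 1/(h_o·2πr_oL) = 1/(21×2π×0.0809×10.7) = 0.008755 K/W
R_total = 0.1265 K/W
Q = ΔT/R_total = 117/0.1265

Q ≈ 925 W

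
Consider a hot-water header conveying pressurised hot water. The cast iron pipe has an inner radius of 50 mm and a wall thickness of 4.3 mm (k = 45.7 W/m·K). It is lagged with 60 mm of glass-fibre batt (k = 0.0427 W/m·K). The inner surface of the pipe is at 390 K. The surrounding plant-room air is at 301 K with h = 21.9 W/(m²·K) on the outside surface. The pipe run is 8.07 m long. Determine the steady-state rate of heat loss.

Treating each annulus and film as a series resistance:
R_cast iron pipe wall = ln(54.3/50)/(2π×45.7×8.07) = 3.56×10^-5 K/W
R_glass-fibre batt = ln(114.3/54.3)/(2π×0.0427×8.07) = 0.3438 K/W
R_outer film = 1/(h_o·2πr_oL) = 1/(21.9×2π×0.1143×8.07) = 0.007879 K/W
R_total = 0.3517 K/W
Q = ΔT/R_total = 89/0.3517

Q ≈ 253 W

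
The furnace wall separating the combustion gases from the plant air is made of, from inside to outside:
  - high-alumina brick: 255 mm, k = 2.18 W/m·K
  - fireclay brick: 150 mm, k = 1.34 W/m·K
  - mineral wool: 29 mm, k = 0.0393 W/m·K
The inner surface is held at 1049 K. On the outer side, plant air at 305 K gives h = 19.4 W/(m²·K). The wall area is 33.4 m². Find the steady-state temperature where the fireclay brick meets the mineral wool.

Model the wall as resistances in series:
R_high-alumina brick = L/(kA) = 0.255/(2.18×33.4) = 0.003502 K/W
R_fireclay brick = L/(kA) = 0.15/(1.34×33.4) = 0.003352 K/W
R_mineral wool = L/(kA) = 0.029/(0.0393×33.4) = 0.02209 K/W
R_outer film = 1/(h_o·A) = 1/(19.4×33.4) = 0.001543 K/W
R_total = 0.03049 K/W;  Q = ΔT/R_total = 744/0.03049 = 24400 W
T_interface = T_inner − Q·ΣR(inner→interface) = 1049 − 24400×0.006854

T ≈ 882 K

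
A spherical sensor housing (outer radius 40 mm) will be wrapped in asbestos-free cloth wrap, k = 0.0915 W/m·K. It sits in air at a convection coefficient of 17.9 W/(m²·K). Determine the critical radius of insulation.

r_cr ≈ 10.2 mm

For a sphere r_cr = 2k/h = 2×0.0915/17.9
r_cr = 10.2 mm; since the bare radius (40 mm) is above r_cr, any added insulation will reduce heat loss.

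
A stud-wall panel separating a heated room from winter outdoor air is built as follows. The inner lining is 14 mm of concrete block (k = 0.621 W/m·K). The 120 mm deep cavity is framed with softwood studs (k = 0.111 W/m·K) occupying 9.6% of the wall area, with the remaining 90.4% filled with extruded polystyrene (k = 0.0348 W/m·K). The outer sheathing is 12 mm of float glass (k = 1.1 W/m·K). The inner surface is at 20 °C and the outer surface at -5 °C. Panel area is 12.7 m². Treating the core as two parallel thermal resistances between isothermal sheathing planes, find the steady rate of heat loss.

Q ≈ 110 W

Sheathing layers in series; stud and cavity paths in parallel between them.
R_inner = 0.014/(0.621×12.7) = 0.001775 K/W
R_stud  = 0.12/(0.111×0.096×12.7) = 0.8867 K/W
R_cav   = 0.12/(0.0348×0.904×12.7) = 0.3004 K/W
1/R_core = 1/R_stud + 1/R_cav → R_core = 0.2244 K/W
R_outer = 0.012/(1.1×12.7) = 8.59×10^-4 K/W
R_total = 0.227 K/W
Q = ΔT/R_total = 25/0.227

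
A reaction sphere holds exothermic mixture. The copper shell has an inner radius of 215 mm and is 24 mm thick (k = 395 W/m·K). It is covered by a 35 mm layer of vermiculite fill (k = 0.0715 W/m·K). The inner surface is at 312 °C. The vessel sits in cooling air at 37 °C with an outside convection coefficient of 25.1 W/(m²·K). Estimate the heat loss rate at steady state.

Q ≈ 432 W

For a spherical shell R = (1/r₁ − 1/r₂)/(4πk); film R = 1/(h·4πr²). In series:
R_copper shell = (1/0.215 − 1/0.239)/(4π×395) = 9.41×10^-5 K/W
R_vermiculite fill = (1/0.239 − 1/0.274)/(4π×0.0715) = 0.5948 K/W
R_outer film = 1/(h·4πr_o²) = 1/(25.1×4π×0.274²) = 0.04223 K/W
R_total = 0.6372 K/W
Q = ΔT/R_total = 275/0.6372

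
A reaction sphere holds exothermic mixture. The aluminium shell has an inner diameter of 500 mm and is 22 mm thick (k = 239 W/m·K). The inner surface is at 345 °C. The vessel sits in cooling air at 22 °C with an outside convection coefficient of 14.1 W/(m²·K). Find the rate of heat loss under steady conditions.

Q ≈ 4230 W

Spherical conduction: R = (1/r_in − 1/r_out)/(4πk) per layer; series-sum.
R_aluminium shell = (1/0.25 − 1/0.272)/(4π×239) = 1.077×10^-4 K/W
R_outer film = 1/(h·4πr_o²) = 1/(14.1×4π×0.272²) = 0.07628 K/W
R_total = 0.07639 K/W
Q = ΔT/R_total = 323/0.07639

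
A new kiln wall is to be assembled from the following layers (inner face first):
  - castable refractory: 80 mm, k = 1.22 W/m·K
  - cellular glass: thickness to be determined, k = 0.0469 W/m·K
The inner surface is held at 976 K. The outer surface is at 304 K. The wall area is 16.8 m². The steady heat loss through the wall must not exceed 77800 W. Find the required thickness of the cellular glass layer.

Series thermal resistances:
R_castable refractory = L/(kA) = 0.08/(1.22×16.8) = 0.003903 K/W
Sum of the known resistances R_other = 0.003903 K/W
Required total resistance R_tot = ΔT/Q_allow = 672/77800 = 0.008638 K/W
R_cellular glass = R_tot − R_other = 0.004734 K/W
L = R·k·A = 0.004734×0.0469×16.8

L ≈ 3.73 mm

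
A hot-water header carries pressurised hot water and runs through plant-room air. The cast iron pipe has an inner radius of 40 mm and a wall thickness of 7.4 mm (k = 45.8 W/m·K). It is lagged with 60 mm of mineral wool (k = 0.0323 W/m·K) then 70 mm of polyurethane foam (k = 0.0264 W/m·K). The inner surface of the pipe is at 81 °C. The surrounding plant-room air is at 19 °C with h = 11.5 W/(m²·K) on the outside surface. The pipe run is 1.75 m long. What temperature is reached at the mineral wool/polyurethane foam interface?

For a radial system each layer contributes R = ln(r_out/r_in)/(2πkL); films add R = 1/(hA).
R_cast iron pipe wall = ln(47.4/40)/(2π×45.8×1.75) = 3.371×10^-4 K/W
R_mineral wool = ln(107.4/47.4)/(2π×0.0323×1.75) = 2.303 K/W
R_polyurethane foam = ln(177.4/107.4)/(2π×0.0264×1.75) = 1.729 K/W
R_outer film = 1/(h_o·2πr_oL) = 1/(11.5×2π×0.1774×1.75) = 0.04458 K/W
R_total = 4.077 K/W
Q = ΔT/R_total = 62/4.077
Q = 15.2 W
T_interface = T_inner − Q·ΣR(inner→interface) = 81 − 15.2×2.303

T ≈ 46 °C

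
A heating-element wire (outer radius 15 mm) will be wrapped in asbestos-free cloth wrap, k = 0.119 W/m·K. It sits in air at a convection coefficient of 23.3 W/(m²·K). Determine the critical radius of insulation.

r_cr ≈ 5.11 mm

For a cylinder r_cr = k/h = 0.119/23.3
r_cr = 5.11 mm; since the bare radius (15 mm) is above r_cr, any added insulation will reduce heat loss.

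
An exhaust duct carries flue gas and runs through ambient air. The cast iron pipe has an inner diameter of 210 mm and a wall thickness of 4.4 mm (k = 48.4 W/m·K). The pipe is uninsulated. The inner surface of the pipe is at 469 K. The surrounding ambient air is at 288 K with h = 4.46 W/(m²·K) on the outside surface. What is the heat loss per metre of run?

q′ ≈ 555 W/m

Radial resistances (cylindrical: R_cond = ln(r_o/r_i)/(2πkL), R_conv = 1/(h·2πrL)):
R_cast iron pipe wall = ln(109.4/105)/(2π×48.4×1) = 1.35×10^-4 K/W
R_outer film = 1/(h_o·2πr_oL) = 1/(4.46×2π×0.1094×1) = 0.3262 K/W
R_total = 0.3263 K/W
Q = ΔT/R_total = 181/0.3263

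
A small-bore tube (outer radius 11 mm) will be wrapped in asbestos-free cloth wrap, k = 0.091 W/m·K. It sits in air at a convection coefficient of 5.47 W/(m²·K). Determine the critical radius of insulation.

r_cr ≈ 16.6 mm

For a cylinder r_cr = k/h = 0.091/5.47
r_cr = 16.6 mm; since the bare radius (11 mm) is below r_cr, adding a thin layer of insulation will *increase* heat loss.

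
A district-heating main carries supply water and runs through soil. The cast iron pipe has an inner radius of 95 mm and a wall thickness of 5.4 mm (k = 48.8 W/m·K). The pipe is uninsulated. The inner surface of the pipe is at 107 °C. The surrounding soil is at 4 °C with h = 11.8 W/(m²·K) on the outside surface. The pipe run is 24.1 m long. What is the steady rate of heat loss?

Q ≈ 18500 W

For a radial system each layer contributes R = ln(r_out/r_in)/(2πkL); films add R = 1/(hA).
R_cast iron pipe wall = ln(100.4/95)/(2π×48.8×24.1) = 7.482×10^-6 K/W
R_outer film = 1/(h_o·2πr_oL) = 1/(11.8×2π×0.1004×24.1) = 0.005574 K/W
R_total = 0.005582 K/W
Q = ΔT/R_total = 103/0.005582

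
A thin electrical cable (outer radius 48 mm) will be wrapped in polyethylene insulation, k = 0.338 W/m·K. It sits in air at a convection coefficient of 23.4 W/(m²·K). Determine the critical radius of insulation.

For a cylinder r_cr = k/h = 0.338/23.4
r_cr = 14.4 mm; since the bare radius (48 mm) is above r_cr, any added insulation will reduce heat loss.

r_cr ≈ 14.4 mm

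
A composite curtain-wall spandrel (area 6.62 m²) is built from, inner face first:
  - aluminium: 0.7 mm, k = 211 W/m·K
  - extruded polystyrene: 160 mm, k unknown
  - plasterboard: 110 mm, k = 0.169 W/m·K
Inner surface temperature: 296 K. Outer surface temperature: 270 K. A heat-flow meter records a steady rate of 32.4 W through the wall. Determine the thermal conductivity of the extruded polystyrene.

k ≈ 0.0343 W/(m·K)

Series thermal resistances:
R_aluminium = L/(kA) = 0.0007/(211×6.62) = 5.011×10^-7 K/W
R_plasterboard = L/(kA) = 0.11/(0.169×6.62) = 0.09832 K/W
Sum of known resistances R_other = 0.09832 K/W
Total R = ΔT/Q = 26/32.4 = 0.8025 K/W
R_extruded polystyrene = R_total − R_other = 0.7041 K/W
k = L/(R·A) = 0.16/(0.7041×6.62)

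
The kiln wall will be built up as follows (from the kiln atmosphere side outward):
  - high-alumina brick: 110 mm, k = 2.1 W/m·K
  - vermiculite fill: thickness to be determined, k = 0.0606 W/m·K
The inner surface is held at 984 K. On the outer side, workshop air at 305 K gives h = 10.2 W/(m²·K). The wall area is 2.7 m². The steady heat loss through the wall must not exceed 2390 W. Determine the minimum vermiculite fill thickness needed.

Series thermal resistances:
R_high-alumina brick = L/(kA) = 0.11/(2.1×2.7) = 0.0194 K/W
R_outer film = 1/(h_o·A) = 1/(10.2×2.7) = 0.03631 K/W
Sum of the known resistances R_other = 0.05571 K/W
Required total resistance R_tot = ΔT/Q_allow = 679/2390 = 0.2841 K/W
R_vermiculite fill = R_tot − R_other = 0.2284 K/W
L = R·k·A = 0.2284×0.0606×2.7

L ≈ 37.4 mm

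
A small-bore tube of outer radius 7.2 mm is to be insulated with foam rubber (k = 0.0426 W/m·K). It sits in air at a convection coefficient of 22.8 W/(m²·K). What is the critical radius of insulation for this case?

r_cr ≈ 1.87 mm

For a cylinder r_cr = k/h = 0.0426/22.8
r_cr = 1.87 mm; since the bare radius (7.2 mm) is above r_cr, any added insulation will reduce heat loss.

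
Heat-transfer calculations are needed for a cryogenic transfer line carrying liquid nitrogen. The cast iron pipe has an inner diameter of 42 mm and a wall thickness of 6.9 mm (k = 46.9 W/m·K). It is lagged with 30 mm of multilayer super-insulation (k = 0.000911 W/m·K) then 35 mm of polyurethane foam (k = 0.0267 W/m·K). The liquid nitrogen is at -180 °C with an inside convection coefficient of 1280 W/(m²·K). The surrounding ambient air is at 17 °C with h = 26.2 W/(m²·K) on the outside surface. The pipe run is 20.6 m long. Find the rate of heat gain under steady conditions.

Radial resistances (cylindrical: R_cond = ln(r_o/r_i)/(2πkL), R_conv = 1/(h·2πrL)):
R_inner film = 1/(h_i·2πr₁L) = 1/(1280×2π×0.021×20.6) = 2.874×10^-4 K/W
R_cast iron pipe wall = ln(27.9/21)/(2π×46.9×20.6) = 4.68×10^-5 K/W
R_multilayer super-insulation = ln(57.9/27.9)/(2π×0.000911×20.6) = 6.192 K/W
R_polyurethane foam = ln(92.9/57.9)/(2π×0.0267×20.6) = 0.1368 K/W
R_outer film = 1/(h_o·2πr_oL) = 1/(26.2×2π×0.0929×20.6) = 0.003174 K/W
R_total = 6.332 K/W
Q = ΔT/R_total = 197/6.332

Q ≈ 31.1 W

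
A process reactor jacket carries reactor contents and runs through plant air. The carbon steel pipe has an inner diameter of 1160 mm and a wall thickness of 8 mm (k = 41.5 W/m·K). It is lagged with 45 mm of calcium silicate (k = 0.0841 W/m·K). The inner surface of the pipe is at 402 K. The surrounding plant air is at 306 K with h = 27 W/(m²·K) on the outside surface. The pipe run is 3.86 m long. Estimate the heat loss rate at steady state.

Treating each annulus and film as a series resistance:
R_carbon steel pipe wall = ln(588/580)/(2π×41.5×3.86) = 1.361×10^-5 K/W
R_calcium silicate = ln(633/588)/(2π×0.0841×3.86) = 0.03615 K/W
R_outer film = 1/(h_o·2πr_oL) = 1/(27×2π×0.633×3.86) = 0.002412 K/W
R_total = 0.03858 K/W
Q = ΔT/R_total = 96/0.03858

Q ≈ 2490 W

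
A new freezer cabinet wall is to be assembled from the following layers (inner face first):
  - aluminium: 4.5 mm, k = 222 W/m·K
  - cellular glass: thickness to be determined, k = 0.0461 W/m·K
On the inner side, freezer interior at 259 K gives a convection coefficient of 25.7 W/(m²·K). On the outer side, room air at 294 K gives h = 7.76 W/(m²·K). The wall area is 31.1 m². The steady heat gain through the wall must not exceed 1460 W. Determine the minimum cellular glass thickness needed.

Thermal resistances in series:
R_inner film = 1/(h_i·A) = 1/(25.7×31.1) = 0.001251 K/W
R_aluminium = L/(kA) = 0.0045/(222×31.1) = 6.518×10^-7 K/W
R_outer film = 1/(h_o·A) = 1/(7.76×31.1) = 0.004144 K/W
Sum of the known resistances R_other = 0.005395 K/W
Required total resistance R_tot = ΔT/Q_allow = 35/1460 = 0.02397 K/W
R_cellular glass = R_tot − R_other = 0.01858 K/W
L = R·k·A = 0.01858×0.0461×31.1

L ≈ 26.6 mm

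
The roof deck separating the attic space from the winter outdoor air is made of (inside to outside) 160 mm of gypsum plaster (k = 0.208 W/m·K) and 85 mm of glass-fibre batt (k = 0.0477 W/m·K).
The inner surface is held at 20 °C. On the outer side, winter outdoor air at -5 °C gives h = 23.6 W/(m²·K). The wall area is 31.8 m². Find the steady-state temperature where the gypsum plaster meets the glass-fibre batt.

T ≈ 12.6 °C

Thermal resistances in series:
R_gypsum plaster = L/(kA) = 0.16/(0.208×31.8) = 0.02419 K/W
R_glass-fibre batt = L/(kA) = 0.085/(0.0477×31.8) = 0.05604 K/W
R_outer film = 1/(h_o·A) = 1/(23.6×31.8) = 0.001332 K/W
R_total = 0.08156 K/W;  Q = ΔT/R_total = 25/0.08156 = 306.5 W
T_interface = T_inner − Q·ΣR(inner→interface) = 20 − 307×0.02419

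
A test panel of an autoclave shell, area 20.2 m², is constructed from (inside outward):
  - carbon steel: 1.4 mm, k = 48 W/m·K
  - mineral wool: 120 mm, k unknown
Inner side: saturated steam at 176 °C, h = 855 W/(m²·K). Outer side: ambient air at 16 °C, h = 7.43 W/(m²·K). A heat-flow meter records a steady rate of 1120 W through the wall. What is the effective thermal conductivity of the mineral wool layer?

Series thermal resistances:
R_inner film = 1/(h_i·A) = 1/(855×20.2) = 5.79×10^-5 K/W
R_carbon steel = L/(kA) = 0.0014/(48×20.2) = 1.444×10^-6 K/W
R_outer film = 1/(h_o·A) = 1/(7.43×20.2) = 0.006663 K/W
Sum of known resistances R_other = 0.006722 K/W
Total R = ΔT/Q = 160/1120 = 0.1429 K/W
R_mineral wool = R_total − R_other = 0.1361 K/W
k = L/(R·A) = 0.12/(0.1361×20.2)

k ≈ 0.0436 W/(m·K)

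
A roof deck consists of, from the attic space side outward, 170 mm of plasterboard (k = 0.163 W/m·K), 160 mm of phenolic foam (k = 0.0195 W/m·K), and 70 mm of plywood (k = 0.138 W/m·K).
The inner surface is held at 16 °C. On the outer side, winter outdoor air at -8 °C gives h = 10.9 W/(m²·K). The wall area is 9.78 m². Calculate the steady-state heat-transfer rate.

Q ≈ 23.8 W

Using the resistance-network approach (series):
R_plasterboard = L/(kA) = 0.17/(0.163×9.78) = 0.1066 K/W
R_phenolic foam = L/(kA) = 0.16/(0.0195×9.78) = 0.839 K/W
R_plywood = L/(kA) = 0.07/(0.138×9.78) = 0.05187 K/W
R_outer film = 1/(h_o·A) = 1/(10.9×9.78) = 0.009381 K/W
R_total = 1.007 K/W
Q = ΔT / R_total = 24 / 1.007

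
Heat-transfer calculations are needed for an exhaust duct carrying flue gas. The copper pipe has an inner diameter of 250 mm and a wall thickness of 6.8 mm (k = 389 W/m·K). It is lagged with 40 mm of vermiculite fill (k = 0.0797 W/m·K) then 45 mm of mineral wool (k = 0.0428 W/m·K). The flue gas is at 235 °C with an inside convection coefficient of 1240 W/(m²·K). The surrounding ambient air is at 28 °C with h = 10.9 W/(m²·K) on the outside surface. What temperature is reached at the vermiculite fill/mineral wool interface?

T ≈ 160 °C

Treating each annulus and film as a series resistance:
R_inner film = 1/(h_i·2πr₁L) = 1/(1240×2π×0.125×1) = 0.001027 K/W
R_copper pipe wall = ln(131.8/125)/(2π×389×1) = 2.167×10^-5 K/W
R_vermiculite fill = ln(171.8/131.8)/(2π×0.0797×1) = 0.5293 K/W
R_mineral wool = ln(216.8/171.8)/(2π×0.0428×1) = 0.8651 K/W
R_outer film = 1/(h_o·2πr_oL) = 1/(10.9×2π×0.2168×1) = 0.06735 K/W
R_total = 1.463 K/W
Q = ΔT/R_total = 207/1.463
Q = 142 W/m
T_interface = T_inner − Q·ΣR(inner→interface) = 235 − 142×0.5303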